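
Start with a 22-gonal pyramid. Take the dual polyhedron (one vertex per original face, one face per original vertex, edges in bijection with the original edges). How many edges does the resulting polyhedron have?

The base solid has V = 23, E = 44, F = 23.
The dual swaps V and F and preserves E: V′ = F = 23, E′ = E = 44, F′ = V = 23.

44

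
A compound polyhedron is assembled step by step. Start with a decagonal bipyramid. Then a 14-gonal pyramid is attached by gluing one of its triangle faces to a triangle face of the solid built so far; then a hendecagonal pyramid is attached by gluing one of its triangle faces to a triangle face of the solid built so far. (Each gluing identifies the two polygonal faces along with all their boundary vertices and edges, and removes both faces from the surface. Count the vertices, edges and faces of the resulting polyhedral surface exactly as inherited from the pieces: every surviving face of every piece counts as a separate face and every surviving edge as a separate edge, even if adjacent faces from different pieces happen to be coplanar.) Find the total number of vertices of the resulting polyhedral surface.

A decagonal bipyramid: V=12, E=30, F=20.
Attach a 14-gonal pyramid (V=15, E=28, F=15) along a 3-gon: merge 3 vertices and 3 edges, delete both glued faces → V=24, E=55, F=33.
Attach a hendecagonal pyramid (V=12, E=22, F=12) along a 3-gon: merge 3 vertices and 3 edges, delete both glued faces → V=33, E=74, F=43.
Check: V − E + F = 33 − 74 + 43 = 2.

33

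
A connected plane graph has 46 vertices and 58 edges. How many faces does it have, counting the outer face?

14

Euler's formula for a connected plane graph: V − E + F = 2, so F = 2 − 46 + 58 = 14.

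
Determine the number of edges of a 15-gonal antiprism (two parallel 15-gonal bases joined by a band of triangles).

60

An antiprism on an n-gon has two n-gon caps and 2n triangles: V = 2·15 = 30, E = 4·15 = 60, F = 2·15 + 2 = 32.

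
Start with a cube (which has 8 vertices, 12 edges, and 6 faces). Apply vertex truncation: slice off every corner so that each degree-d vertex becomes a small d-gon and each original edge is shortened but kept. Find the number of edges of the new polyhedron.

Truncation replaces each original edge-end by a new vertex, so V′ = 2E = 24.
Each original edge survives, and each old vertex of degree d contributes d new edges; summing degrees gives Σd = 2E, so E′ = E + 2E = 3E = 36.
Each original face survives and each original vertex becomes one new face: F′ = F + V = 14.

36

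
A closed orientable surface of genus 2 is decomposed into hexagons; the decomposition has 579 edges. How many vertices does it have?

384

χ = 2 − 2·2 = -2, and every face is a hexagon so 6F = 2E.
F = 2E/6 = 193. Then V = -2 + E − F = -2 + 579 − 193 = 384.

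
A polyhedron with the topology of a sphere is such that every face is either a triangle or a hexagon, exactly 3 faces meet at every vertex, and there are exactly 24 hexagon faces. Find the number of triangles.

4

Let x be the number of triangles; then F = 24 + x.
Edge–face incidences: 2E = 6·24 + 3·x = 144 + 3x.
Every vertex has degree 3, so 3V = 2E.
Euler: V − E + F = 2 ⇒ (2E)/3 − E + (24 + x) = 2.
Multiply by 6: 2·(2E) − 3·(2E) + 6·(24 + x) = 12, i.e. 144 + 6x − (144 + 3x) = 12.
Collecting terms: 3x = 12, so x = 4.
Then 2E = 144 + 3·4 = 156, so E = 78, V = 2E/3 = 52, F = 24 + 4 = 28.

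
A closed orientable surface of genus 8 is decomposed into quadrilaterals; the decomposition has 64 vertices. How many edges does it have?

156

χ = 2 − 2·8 = -14, and every face is a square so 4F = 2E.
V − E + F = -14 with E = 4F/2 gives 64 − (4/2 − 1)·F = -14, so F = 78 and E = 156.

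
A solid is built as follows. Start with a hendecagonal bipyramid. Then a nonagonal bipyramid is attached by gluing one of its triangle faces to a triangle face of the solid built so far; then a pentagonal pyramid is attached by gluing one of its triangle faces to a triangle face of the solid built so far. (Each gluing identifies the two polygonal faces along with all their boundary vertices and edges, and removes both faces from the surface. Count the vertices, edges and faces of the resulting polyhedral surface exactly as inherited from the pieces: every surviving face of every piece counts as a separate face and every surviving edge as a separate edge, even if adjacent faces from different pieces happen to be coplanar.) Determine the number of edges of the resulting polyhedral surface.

64

A hendecagonal bipyramid: V=13, E=33, F=22.
Attach a nonagonal bipyramid (V=11, E=27, F=18) along a 3-gon: merge 3 vertices and 3 edges, delete both glued faces → V=21, E=57, F=38.
Attach a pentagonal pyramid (V=6, E=10, F=6) along a 3-gon: merge 3 vertices and 3 edges, delete both glued faces → V=24, E=64, F=42.
Check: V − E + F = 24 − 64 + 42 = 2.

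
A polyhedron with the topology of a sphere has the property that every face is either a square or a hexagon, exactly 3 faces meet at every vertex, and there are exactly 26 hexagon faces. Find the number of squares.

6

Let x be the number of squares; then F = 26 + x.
Edge–face incidences: 2E = 6·26 + 4·x = 156 + 4x.
Every vertex has degree 3, so 3V = 2E.
Euler: V − E + F = 2 ⇒ (2E)/3 − E + (26 + x) = 2.
Multiply by 6: 2·(2E) − 3·(2E) + 6·(26 + x) = 12, i.e. 156 + 6x − (156 + 4x) = 12.
Collecting terms: 2x = 12, so x = 6.
Then 2E = 156 + 4·6 = 180, so E = 90, V = 2E/3 = 60, F = 26 + 6 = 32.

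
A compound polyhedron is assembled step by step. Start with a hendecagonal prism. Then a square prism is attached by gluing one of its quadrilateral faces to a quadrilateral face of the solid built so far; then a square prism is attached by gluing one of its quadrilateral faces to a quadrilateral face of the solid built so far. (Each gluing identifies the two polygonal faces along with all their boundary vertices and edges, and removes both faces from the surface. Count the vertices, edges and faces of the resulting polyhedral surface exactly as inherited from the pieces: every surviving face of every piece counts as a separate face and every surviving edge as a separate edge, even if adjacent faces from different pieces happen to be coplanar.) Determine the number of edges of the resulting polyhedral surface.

A hendecagonal prism: V=22, E=33, F=13.
Attach a square prism (V=8, E=12, F=6) along a 4-gon: merge 4 vertices and 4 edges, delete both glued faces → V=26, E=41, F=17.
Attach a square prism (V=8, E=12, F=6) along a 4-gon: merge 4 vertices and 4 edges, delete both glued faces → V=30, E=49, F=21.
Check: V − E + F = 30 − 49 + 21 = 2.

49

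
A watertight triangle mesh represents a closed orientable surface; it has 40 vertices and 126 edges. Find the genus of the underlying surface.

Every face is a triangle and each edge borders two faces, so 3F = 2·126, giving F = 84.
χ = V − E + F = 40 − 126 + 84 = -2.
For a closed orientable surface χ = 2 − 2g, so g = (2 − (-2))/2 = 2.

2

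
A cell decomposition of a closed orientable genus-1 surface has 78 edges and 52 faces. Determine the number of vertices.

For a closed orientable surface of genus 1, χ = 2 − 2·1 = 0.
V = 0 + E − F = 0 + 78 − 52 = 26.

26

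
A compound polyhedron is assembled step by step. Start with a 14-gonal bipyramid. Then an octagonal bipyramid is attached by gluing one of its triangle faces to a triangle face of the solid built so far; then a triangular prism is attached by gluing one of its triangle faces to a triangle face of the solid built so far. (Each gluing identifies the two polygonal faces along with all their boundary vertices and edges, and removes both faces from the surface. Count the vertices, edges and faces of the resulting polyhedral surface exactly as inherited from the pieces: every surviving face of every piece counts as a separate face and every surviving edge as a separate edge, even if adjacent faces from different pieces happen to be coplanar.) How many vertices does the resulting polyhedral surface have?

A 14-gonal bipyramid: V=16, E=42, F=28.
Attach an octagonal bipyramid (V=10, E=24, F=16) along a 3-gon: merge 3 vertices and 3 edges, delete both glued faces → V=23, E=63, F=42.
Attach a triangular prism (V=6, E=9, F=5) along a 3-gon: merge 3 vertices and 3 edges, delete both glued faces → V=26, E=69, F=45.
Check: V − E + F = 26 − 69 + 45 = 2.

26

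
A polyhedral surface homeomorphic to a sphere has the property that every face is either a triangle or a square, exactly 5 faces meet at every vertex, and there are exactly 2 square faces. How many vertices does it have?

16

Let x be the number of triangles; then F = 2 + x.
Edge–face incidences: 2E = 4·2 + 3·x = 8 + 3x.
Every vertex has degree 5, so 5V = 2E.
Euler: V − E + F = 2 ⇒ (2E)/5 − E + (2 + x) = 2.
Multiply by 10: 2·(2E) − 5·(2E) + 10·(2 + x) = 20, i.e. 20 + 10x − 3·(8 + 3x) = 20.
Collecting terms: x − 4 = 20, so x = 24.
Then 2E = 8 + 3·24 = 80, so E = 40, V = 2E/5 = 16, F = 2 + 24 = 26.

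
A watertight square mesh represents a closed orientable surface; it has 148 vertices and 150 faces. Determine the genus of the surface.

Every face is a square, so 2E = 4·150 = 600, giving E = 300.
χ = V − E + F = 148 − 300 + 150 = -2.
For a closed orientable surface χ = 2 − 2g, so g = (2 − (-2))/2 = 2.

2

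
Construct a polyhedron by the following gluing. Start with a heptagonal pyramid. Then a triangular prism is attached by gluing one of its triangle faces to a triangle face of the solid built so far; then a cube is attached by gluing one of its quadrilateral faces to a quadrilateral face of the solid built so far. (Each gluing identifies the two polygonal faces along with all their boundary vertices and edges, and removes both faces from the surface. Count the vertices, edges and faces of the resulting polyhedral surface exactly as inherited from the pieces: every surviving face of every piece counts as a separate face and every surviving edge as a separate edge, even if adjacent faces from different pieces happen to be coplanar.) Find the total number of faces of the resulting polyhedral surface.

A heptagonal pyramid: V=8, E=14, F=8.
Attach a triangular prism (V=6, E=9, F=5) along a 3-gon: merge 3 vertices and 3 edges, delete both glued faces → V=11, E=20, F=11.
Attach a cube (V=8, E=12, F=6) along a 4-gon: merge 4 vertices and 4 edges, delete both glued faces → V=15, E=28, F=15.
Check: V − E + F = 15 − 28 + 15 = 2.

15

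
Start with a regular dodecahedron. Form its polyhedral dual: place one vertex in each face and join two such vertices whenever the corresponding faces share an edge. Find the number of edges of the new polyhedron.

The base solid has V = 20, E = 30, F = 12.
The dual swaps V and F and preserves E: V′ = F = 12, E′ = E = 30, F′ = V = 20.

30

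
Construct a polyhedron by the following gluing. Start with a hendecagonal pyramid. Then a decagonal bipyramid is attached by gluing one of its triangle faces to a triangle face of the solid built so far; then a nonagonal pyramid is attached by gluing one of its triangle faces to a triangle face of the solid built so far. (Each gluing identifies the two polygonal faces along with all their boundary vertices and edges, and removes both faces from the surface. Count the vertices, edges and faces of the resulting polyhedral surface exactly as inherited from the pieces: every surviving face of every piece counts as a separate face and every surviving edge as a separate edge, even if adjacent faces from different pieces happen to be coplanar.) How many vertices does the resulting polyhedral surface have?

A hendecagonal pyramid: V=12, E=22, F=12.
Attach a decagonal bipyramid (V=12, E=30, F=20) along a 3-gon: merge 3 vertices and 3 edges, delete both glued faces → V=21, E=49, F=30.
Attach a nonagonal pyramid (V=10, E=18, F=10) along a 3-gon: merge 3 vertices and 3 edges, delete both glued faces → V=28, E=64, F=38.
Check: V − E + F = 28 − 64 + 38 = 2.

28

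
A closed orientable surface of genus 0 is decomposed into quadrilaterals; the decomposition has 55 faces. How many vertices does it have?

57

χ = 2 − 2·0 = 2, and every face is a square so 4F = 2E.
E = 4·55/2 = 110. Then V = 2 + E − F = 2 + 110 − 55 = 57.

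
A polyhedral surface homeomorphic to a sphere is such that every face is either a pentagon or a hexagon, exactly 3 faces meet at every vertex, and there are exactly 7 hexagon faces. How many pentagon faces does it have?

12

Let x be the number of pentagons; then F = 7 + x.
Edge–face incidences: 2E = 6·7 + 5·x = 42 + 5x.
Every vertex has degree 3, so 3V = 2E.
Euler: V − E + F = 2 ⇒ (2E)/3 − E + (7 + x) = 2.
Multiply by 6: 2·(2E) − 3·(2E) + 6·(7 + x) = 12, i.e. 42 + 6x − (42 + 5x) = 12.
Collecting terms: x = 12.
Then 2E = 42 + 5·12 = 102, so E = 51, V = 2E/3 = 34, F = 7 + 12 = 19.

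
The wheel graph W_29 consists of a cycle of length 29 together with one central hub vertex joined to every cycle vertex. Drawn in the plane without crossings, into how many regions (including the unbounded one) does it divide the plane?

W_29 has V = 29 + 1 = 30 vertices and E = 2·29 = 58 edges.
By Euler's formula F = 2 − V + E = 2 − 30 + 58 = 30.

30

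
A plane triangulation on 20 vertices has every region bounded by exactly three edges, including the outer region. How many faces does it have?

In a plane triangulation 3F = 2E and V − E + F = 2, so F = 2V − 4 = 2·20 − 4 = 36.

36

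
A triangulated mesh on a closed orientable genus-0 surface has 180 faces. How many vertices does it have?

92

χ = 2 − 2·0 = 2, and every face is a triangle so 3F = 2E.
E = 3·180/2 = 270. Then V = 2 + E − F = 2 + 270 − 180 = 92.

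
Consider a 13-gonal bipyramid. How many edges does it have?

A bipyramid over an n-gon has 2n triangular faces and n + 2 vertices: V = 13 + 2 = 15, E = 3·13 = 39, F = 2·13 = 26.
Check: V − E + F = 15 − 39 + 26 = 2.

39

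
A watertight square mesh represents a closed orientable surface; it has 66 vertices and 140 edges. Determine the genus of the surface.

Every face is a square and each edge borders two faces, so 4F = 2·140, giving F = 70.
χ = V − E + F = 66 − 140 + 70 = -4.
For a closed orientable surface χ = 2 − 2g, so g = (2 − (-4))/2 = 3.

3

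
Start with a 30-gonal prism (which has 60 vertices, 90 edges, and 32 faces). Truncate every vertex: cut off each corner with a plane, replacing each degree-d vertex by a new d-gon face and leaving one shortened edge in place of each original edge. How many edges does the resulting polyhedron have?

Truncation replaces each original edge-end by a new vertex, so V′ = 2E = 180.
Each original edge survives, and each old vertex of degree d contributes d new edges; summing degrees gives Σd = 2E, so E′ = E + 2E = 3E = 270.
Each original face survives and each original vertex becomes one new face: F′ = F + V = 92.

270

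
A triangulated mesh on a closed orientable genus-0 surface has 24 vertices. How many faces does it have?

44

χ = 2 − 2·0 = 2, and every face is a triangle so 3F = 2E.
V − E + F = 2 with E = 3F/2 gives 24 − (3/2 − 1)·F = 2, so F = 44 and E = 66.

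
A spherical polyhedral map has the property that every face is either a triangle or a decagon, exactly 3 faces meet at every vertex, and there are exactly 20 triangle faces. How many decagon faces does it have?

12

Let x be the number of decagons; then F = 20 + x.
Edge–face incidences: 2E = 3·20 + 10·x = 60 + 10x.
Every vertex has degree 3, so 3V = 2E.
Euler: V − E + F = 2 ⇒ (2E)/3 − E + (20 + x) = 2.
Multiply by 6: 2·(2E) − 3·(2E) + 6·(20 + x) = 12, i.e. 120 + 6x − (60 + 10x) = 12.
Collecting terms: −4x + 60 = 12, so −4x = −48, so x = 12.
Then 2E = 60 + 10·12 = 180, so E = 90, V = 2E/3 = 60, F = 20 + 12 = 32.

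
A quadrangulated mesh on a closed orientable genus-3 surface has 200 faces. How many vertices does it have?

196

χ = 2 − 2·3 = -4, and every face is a square so 4F = 2E.
E = 4·200/2 = 400. Then V = -4 + E − F = -4 + 400 − 200 = 196.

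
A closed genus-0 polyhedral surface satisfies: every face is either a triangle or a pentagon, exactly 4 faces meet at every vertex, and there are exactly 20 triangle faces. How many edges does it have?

60

Let x be the number of pentagons; then F = 20 + x.
Edge–face incidences: 2E = 3·20 + 5·x = 60 + 5x.
Every vertex has degree 4, so 4V = 2E.
Euler: V − E + F = 2 ⇒ (2E)/4 − E + (20 + x) = 2.
Multiply by 8: 2·(2E) − 4·(2E) + 8·(20 + x) = 16, i.e. 160 + 8x − 2·(60 + 5x) = 16.
Collecting terms: −2x + 40 = 16, so −2x = −24, so x = 12.
Then 2E = 60 + 5·12 = 120, so E = 60, V = 2E/4 = 30, F = 20 + 12 = 32.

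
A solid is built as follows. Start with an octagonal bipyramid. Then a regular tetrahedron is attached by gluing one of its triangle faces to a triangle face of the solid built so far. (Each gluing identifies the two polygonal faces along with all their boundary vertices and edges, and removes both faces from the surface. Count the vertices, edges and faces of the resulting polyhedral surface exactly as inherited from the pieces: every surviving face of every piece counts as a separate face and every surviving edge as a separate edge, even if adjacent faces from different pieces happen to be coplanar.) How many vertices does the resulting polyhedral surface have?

11

An octagonal bipyramid: V=10, E=24, F=16.
Attach a regular tetrahedron (V=4, E=6, F=4) along a 3-gon: merge 3 vertices and 3 edges, delete both glued faces → V=11, E=27, F=18.
Check: V − E + F = 11 − 27 + 18 = 2.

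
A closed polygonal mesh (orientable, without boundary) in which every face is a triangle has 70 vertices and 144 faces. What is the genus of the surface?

2

Every face is a triangle, so 2E = 3·144 = 432, giving E = 216.
χ = V − E + F = 70 − 216 + 144 = -2.
For a closed orientable surface χ = 2 − 2g, so g = (2 − (-2))/2 = 2.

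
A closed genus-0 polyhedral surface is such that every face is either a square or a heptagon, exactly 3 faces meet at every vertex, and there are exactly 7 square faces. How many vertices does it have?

14

Let x be the number of heptagons; then F = 7 + x.
Edge–face incidences: 2E = 4·7 + 7·x = 28 + 7x.
Every vertex has degree 3, so 3V = 2E.
Euler: V − E + F = 2 ⇒ (2E)/3 − E + (7 + x) = 2.
Multiply by 6: 2·(2E) − 3·(2E) + 6·(7 + x) = 12, i.e. 42 + 6x − (28 + 7x) = 12.
Collecting terms: −x + 14 = 12, so −x = −2, so x = 2.
Then 2E = 28 + 7·2 = 42, so E = 21, V = 2E/3 = 14, F = 7 + 2 = 9.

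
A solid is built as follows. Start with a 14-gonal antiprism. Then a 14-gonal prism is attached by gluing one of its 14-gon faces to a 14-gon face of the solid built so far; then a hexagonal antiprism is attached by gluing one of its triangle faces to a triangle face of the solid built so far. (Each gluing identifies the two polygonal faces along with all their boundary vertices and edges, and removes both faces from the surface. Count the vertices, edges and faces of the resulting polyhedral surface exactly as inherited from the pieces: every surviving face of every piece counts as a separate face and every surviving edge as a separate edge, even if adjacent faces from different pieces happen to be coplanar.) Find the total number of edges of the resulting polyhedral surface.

A 14-gonal antiprism: V=28, E=56, F=30.
Attach a 14-gonal prism (V=28, E=42, F=16) along a 14-gon: merge 14 vertices and 14 edges, delete both glued faces → V=42, E=84, F=44.
Attach a hexagonal antiprism (V=12, E=24, F=14) along a 3-gon: merge 3 vertices and 3 edges, delete both glued faces → V=51, E=105, F=56.
Check: V − E + F = 51 − 105 + 56 = 2.

105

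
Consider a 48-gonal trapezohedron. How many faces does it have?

96

The n-trapezohedron (dual of the n-antiprism) has V = 2·48 + 2 = 98, E = 4·48 = 192, F = 2·48 = 96.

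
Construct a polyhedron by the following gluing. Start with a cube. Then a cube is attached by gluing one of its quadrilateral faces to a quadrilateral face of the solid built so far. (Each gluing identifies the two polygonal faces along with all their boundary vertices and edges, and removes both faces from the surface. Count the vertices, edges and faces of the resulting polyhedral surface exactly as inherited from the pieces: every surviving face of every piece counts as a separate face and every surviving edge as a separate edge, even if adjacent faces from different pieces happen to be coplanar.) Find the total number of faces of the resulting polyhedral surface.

10

A cube: V=8, E=12, F=6.
Attach a cube (V=8, E=12, F=6) along a 4-gon: merge 4 vertices and 4 edges, delete both glued faces → V=12, E=20, F=10.
Check: V − E + F = 12 − 20 + 10 = 2.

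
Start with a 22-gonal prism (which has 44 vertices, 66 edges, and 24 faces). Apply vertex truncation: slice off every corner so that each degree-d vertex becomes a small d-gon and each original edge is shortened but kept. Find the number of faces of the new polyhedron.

Truncation replaces each original edge-end by a new vertex, so V′ = 2E = 132.
Each original edge survives, and each old vertex of degree d contributes d new edges; summing degrees gives Σd = 2E, so E′ = E + 2E = 3E = 198.
Each original face survives and each original vertex becomes one new face: F′ = F + V = 68.

68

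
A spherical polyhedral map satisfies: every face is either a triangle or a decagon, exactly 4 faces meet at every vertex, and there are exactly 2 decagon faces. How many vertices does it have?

Let x be the number of triangles; then F = 2 + x.
Edge–face incidences: 2E = 10·2 + 3·x = 20 + 3x.
Every vertex has degree 4, so 4V = 2E.
Euler: V − E + F = 2 ⇒ (2E)/4 − E + (2 + x) = 2.
Multiply by 8: 2·(2E) − 4·(2E) + 8·(2 + x) = 16, i.e. 16 + 8x − 2·(20 + 3x) = 16.
Collecting terms: 2x − 24 = 16, so 2x = 40, so x = 20.
Then 2E = 20 + 3·20 = 80, so E = 40, V = 2E/4 = 20, F = 2 + 20 = 22.

20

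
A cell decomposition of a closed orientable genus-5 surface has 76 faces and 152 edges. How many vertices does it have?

68

For a closed orientable surface of genus 5, χ = 2 − 2·5 = -8.
V = -8 + E − F = -8 + 152 − 76 = 68.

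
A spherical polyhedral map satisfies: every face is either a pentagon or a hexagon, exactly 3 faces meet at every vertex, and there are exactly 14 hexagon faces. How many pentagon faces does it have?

12

Let x be the number of pentagons; then F = 14 + x.
Edge–face incidences: 2E = 6·14 + 5·x = 84 + 5x.
Every vertex has degree 3, so 3V = 2E.
Euler: V − E + F = 2 ⇒ (2E)/3 − E + (14 + x) = 2.
Multiply by 6: 2·(2E) − 3·(2E) + 6·(14 + x) = 12, i.e. 84 + 6x − (84 + 5x) = 12.
Collecting terms: x = 12.
Then 2E = 84 + 5·12 = 144, so E = 72, V = 2E/3 = 48, F = 14 + 12 = 26.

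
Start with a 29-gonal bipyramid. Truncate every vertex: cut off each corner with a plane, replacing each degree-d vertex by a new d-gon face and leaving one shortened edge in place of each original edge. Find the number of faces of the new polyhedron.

89

The base solid has V = 31, E = 87, F = 58.
Truncation replaces each original edge-end by a new vertex, so V′ = 2E = 174.
Each original edge survives, and each old vertex of degree d contributes d new edges; summing degrees gives Σd = 2E, so E′ = E + 2E = 3E = 261.
Each original face survives and each original vertex becomes one new face: F′ = F + V = 89.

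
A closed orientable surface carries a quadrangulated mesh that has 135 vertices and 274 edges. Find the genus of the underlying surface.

Every face is a square and each edge borders two faces, so 4F = 2·274, giving F = 137.
χ = V − E + F = 135 − 274 + 137 = -2.
For a closed orientable surface χ = 2 − 2g, so g = (2 − (-2))/2 = 2.

2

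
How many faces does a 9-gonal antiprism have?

An antiprism on an n-gon has two n-gon caps and 2n triangles: V = 2·9 = 18, E = 4·9 = 36, F = 2·9 + 2 = 20.

20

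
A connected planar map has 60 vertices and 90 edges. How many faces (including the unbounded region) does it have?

32

Euler's formula for a connected plane graph: V − E + F = 2, so F = 2 − 60 + 90 = 32.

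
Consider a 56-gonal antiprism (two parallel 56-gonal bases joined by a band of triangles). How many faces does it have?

114

An antiprism on an n-gon has two n-gon caps and 2n triangles: V = 2·56 = 112, E = 4·56 = 224, F = 2·56 + 2 = 114.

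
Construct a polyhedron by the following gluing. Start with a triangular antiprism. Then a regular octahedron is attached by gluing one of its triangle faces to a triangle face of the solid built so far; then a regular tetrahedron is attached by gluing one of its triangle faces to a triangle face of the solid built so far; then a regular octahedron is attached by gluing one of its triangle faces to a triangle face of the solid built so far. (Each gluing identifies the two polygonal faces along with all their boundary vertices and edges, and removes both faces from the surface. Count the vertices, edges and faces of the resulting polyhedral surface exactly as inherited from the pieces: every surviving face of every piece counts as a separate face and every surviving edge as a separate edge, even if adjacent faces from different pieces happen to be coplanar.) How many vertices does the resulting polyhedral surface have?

13

A triangular antiprism: V=6, E=12, F=8.
Attach a regular octahedron (V=6, E=12, F=8) along a 3-gon: merge 3 vertices and 3 edges, delete both glued faces → V=9, E=21, F=14.
Attach a regular tetrahedron (V=4, E=6, F=4) along a 3-gon: merge 3 vertices and 3 edges, delete both glued faces → V=10, E=24, F=16.
Attach a regular octahedron (V=6, E=12, F=8) along a 3-gon: merge 3 vertices and 3 edges, delete both glued faces → V=13, E=33, F=22.
Check: V − E + F = 13 − 33 + 22 = 2.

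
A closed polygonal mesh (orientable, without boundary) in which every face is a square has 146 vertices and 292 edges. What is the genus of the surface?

Every face is a square and each edge borders two faces, so 4F = 2·292, giving F = 146.
χ = V − E + F = 146 − 292 + 146 = 0.
For a closed orientable surface χ = 2 − 2g, so g = (2 − (0))/2 = 1.

1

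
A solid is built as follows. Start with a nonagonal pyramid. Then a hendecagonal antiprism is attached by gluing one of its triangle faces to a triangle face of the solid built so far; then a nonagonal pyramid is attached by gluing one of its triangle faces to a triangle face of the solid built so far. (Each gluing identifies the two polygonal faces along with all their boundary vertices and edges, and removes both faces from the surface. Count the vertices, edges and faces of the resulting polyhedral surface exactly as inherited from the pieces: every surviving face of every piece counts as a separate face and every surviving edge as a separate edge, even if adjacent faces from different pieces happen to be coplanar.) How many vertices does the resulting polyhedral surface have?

A nonagonal pyramid: V=10, E=18, F=10.
Attach a hendecagonal antiprism (V=22, E=44, F=24) along a 3-gon: merge 3 vertices and 3 edges, delete both glued faces → V=29, E=59, F=32.
Attach a nonagonal pyramid (V=10, E=18, F=10) along a 3-gon: merge 3 vertices and 3 edges, delete both glued faces → V=36, E=74, F=40.
Check: V − E + F = 36 − 74 + 40 = 2.

36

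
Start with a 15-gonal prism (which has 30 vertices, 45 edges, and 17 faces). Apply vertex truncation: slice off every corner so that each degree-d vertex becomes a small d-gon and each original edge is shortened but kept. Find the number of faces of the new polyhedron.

Truncation replaces each original edge-end by a new vertex, so V′ = 2E = 90.
Each original edge survives, and each old vertex of degree d contributes d new edges; summing degrees gives Σd = 2E, so E′ = E + 2E = 3E = 135.
Each original face survives and each original vertex becomes one new face: F′ = F + V = 47.

47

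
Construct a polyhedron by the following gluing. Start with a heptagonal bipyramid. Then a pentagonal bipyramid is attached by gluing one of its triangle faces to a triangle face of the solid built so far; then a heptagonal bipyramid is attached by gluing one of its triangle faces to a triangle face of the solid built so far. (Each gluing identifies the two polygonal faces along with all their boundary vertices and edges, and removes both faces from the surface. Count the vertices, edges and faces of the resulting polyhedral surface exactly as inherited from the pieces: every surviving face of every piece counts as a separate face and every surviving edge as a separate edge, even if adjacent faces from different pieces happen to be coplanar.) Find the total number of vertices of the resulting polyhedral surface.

19

A heptagonal bipyramid: V=9, E=21, F=14.
Attach a pentagonal bipyramid (V=7, E=15, F=10) along a 3-gon: merge 3 vertices and 3 edges, delete both glued faces → V=13, E=33, F=22.
Attach a heptagonal bipyramid (V=9, E=21, F=14) along a 3-gon: merge 3 vertices and 3 edges, delete both glued faces → V=19, E=51, F=34.
Check: V − E + F = 19 − 51 + 34 = 2.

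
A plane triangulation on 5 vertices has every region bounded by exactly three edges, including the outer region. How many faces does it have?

6

In a plane triangulation 3F = 2E and V − E + F = 2, so F = 2V − 4 = 2·5 − 4 = 6.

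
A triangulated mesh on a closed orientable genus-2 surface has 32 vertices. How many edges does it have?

102

χ = 2 − 2·2 = -2, and every face is a triangle so 3F = 2E.
V − E + F = -2 with E = 3F/2 gives 32 − (3/2 − 1)·F = -2, so F = 68 and E = 102.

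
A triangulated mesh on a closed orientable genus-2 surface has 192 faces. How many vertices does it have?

χ = 2 − 2·2 = -2, and every face is a triangle so 3F = 2E.
E = 3·192/2 = 288. Then V = -2 + E − F = -2 + 288 − 192 = 94.

94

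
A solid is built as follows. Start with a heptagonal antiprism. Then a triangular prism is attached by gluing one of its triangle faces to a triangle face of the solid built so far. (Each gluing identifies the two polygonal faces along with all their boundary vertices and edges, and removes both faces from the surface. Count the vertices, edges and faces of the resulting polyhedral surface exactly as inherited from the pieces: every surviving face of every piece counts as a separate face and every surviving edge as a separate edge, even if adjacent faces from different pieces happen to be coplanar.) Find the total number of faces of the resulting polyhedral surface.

19

A heptagonal antiprism: V=14, E=28, F=16.
Attach a triangular prism (V=6, E=9, F=5) along a 3-gon: merge 3 vertices and 3 edges, delete both glued faces → V=17, E=34, F=19.
Check: V − E + F = 17 − 34 + 19 = 2.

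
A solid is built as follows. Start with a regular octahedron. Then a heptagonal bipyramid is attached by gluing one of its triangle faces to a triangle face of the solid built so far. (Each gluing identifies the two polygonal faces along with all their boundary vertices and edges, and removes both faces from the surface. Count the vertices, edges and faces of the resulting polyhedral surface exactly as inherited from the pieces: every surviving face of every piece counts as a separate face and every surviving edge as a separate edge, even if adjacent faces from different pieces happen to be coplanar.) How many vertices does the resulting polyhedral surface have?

A regular octahedron: V=6, E=12, F=8.
Attach a heptagonal bipyramid (V=9, E=21, F=14) along a 3-gon: merge 3 vertices and 3 edges, delete both glued faces → V=12, E=30, F=20.
Check: V − E + F = 12 − 30 + 20 = 2.

12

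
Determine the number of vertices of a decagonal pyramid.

A pyramid on an n-gon base has one n-gon and n triangles: V = 10 + 1 = 11, E = 2·10 = 20, F = 10 + 1 = 11.

11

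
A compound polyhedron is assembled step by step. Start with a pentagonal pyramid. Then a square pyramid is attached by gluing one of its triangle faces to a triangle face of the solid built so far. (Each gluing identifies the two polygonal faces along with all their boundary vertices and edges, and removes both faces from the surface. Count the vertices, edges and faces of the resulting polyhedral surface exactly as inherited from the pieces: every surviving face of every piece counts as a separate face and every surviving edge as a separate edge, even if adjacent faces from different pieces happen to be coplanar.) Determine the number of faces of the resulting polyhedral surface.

9

A pentagonal pyramid: V=6, E=10, F=6.
Attach a square pyramid (V=5, E=8, F=5) along a 3-gon: merge 3 vertices and 3 edges, delete both glued faces → V=8, E=15, F=9.
Check: V − E + F = 8 − 15 + 9 = 2.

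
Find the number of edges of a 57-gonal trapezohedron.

The n-trapezohedron (dual of the n-antiprism) has V = 2·57 + 2 = 116, E = 4·57 = 228, F = 2·57 = 114.

228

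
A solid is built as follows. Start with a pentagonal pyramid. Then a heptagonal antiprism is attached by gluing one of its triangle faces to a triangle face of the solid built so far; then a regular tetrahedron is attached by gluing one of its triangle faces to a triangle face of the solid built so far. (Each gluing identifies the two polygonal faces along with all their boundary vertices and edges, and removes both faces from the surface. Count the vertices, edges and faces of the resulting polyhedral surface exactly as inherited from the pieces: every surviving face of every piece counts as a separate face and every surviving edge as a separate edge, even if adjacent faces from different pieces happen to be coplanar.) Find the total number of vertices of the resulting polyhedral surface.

A pentagonal pyramid: V=6, E=10, F=6.
Attach a heptagonal antiprism (V=14, E=28, F=16) along a 3-gon: merge 3 vertices and 3 edges, delete both glued faces → V=17, E=35, F=20.
Attach a regular tetrahedron (V=4, E=6, F=4) along a 3-gon: merge 3 vertices and 3 edges, delete both glued faces → V=18, E=38, F=22.
Check: V − E + F = 18 − 38 + 22 = 2.

18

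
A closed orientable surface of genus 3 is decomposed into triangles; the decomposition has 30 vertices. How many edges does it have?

102

χ = 2 − 2·3 = -4, and every face is a triangle so 3F = 2E.
V − E + F = -4 with E = 3F/2 gives 30 − (3/2 − 1)·F = -4, so F = 68 and E = 102.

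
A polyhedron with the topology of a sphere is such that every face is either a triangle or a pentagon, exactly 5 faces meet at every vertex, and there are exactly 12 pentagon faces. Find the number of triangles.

Let x be the number of triangles; then F = 12 + x.
Edge–face incidences: 2E = 5·12 + 3·x = 60 + 3x.
Every vertex has degree 5, so 5V = 2E.
Euler: V − E + F = 2 ⇒ (2E)/5 − E + (12 + x) = 2.
Multiply by 10: 2·(2E) − 5·(2E) + 10·(12 + x) = 20, i.e. 120 + 10x − 3·(60 + 3x) = 20.
Collecting terms: x − 60 = 20, so x = 80.
Then 2E = 60 + 3·80 = 300, so E = 150, V = 2E/5 = 60, F = 12 + 80 = 92.

80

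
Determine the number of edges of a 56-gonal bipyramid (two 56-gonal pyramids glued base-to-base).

168

A bipyramid over an n-gon has 2n triangular faces and n + 2 vertices: V = 56 + 2 = 58, E = 3·56 = 168, F = 2·56 = 112.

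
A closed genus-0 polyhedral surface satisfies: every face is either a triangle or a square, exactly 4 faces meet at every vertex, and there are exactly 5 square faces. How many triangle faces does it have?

Let x be the number of triangles; then F = 5 + x.
Edge–face incidences: 2E = 4·5 + 3·x = 20 + 3x.
Every vertex has degree 4, so 4V = 2E.
Euler: V − E + F = 2 ⇒ (2E)/4 − E + (5 + x) = 2.
Multiply by 8: 2·(2E) − 4·(2E) + 8·(5 + x) = 16, i.e. 40 + 8x − 2·(20 + 3x) = 16.
Collecting terms: 2x = 16, so x = 8.
Then 2E = 20 + 3·8 = 44, so E = 22, V = 2E/4 = 11, F = 5 + 8 = 13.

8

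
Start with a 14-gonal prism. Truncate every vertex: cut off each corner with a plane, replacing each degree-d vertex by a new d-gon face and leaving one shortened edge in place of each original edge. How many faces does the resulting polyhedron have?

The base solid has V = 28, E = 42, F = 16.
Truncation replaces each original edge-end by a new vertex, so V′ = 2E = 84.
Each original edge survives, and each old vertex of degree d contributes d new edges; summing degrees gives Σd = 2E, so E′ = E + 2E = 3E = 126.
Each original face survives and each original vertex becomes one new face: F′ = F + V = 44.

44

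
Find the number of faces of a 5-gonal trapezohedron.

10

The n-trapezohedron (dual of the n-antiprism) has V = 2·5 + 2 = 12, E = 4·5 = 20, F = 2·5 = 10.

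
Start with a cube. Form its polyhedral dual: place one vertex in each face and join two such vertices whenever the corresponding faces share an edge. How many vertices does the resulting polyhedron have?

The base solid has V = 8, E = 12, F = 6.
The dual swaps V and F and preserves E: V′ = F = 6, E′ = E = 12, F′ = V = 8.

6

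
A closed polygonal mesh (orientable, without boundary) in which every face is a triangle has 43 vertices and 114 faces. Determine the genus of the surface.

Every face is a triangle, so 2E = 3·114 = 342, giving E = 171.
χ = V − E + F = 43 − 171 + 114 = -14.
For a closed orientable surface χ = 2 − 2g, so g = (2 − (-14))/2 = 8.

8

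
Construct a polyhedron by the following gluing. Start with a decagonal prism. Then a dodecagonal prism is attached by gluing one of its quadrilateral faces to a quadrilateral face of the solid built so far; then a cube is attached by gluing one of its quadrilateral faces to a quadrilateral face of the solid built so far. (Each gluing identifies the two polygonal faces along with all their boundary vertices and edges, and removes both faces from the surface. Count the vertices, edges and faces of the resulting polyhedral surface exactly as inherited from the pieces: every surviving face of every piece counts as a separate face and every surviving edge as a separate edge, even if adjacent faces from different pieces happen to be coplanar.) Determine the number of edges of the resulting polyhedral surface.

A decagonal prism: V=20, E=30, F=12.
Attach a dodecagonal prism (V=24, E=36, F=14) along a 4-gon: merge 4 vertices and 4 edges, delete both glued faces → V=40, E=62, F=24.
Attach a cube (V=8, E=12, F=6) along a 4-gon: merge 4 vertices and 4 edges, delete both glued faces → V=44, E=70, F=28.
Check: V − E + F = 44 − 70 + 28 = 2.

70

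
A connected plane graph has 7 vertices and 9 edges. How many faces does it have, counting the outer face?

Euler's formula for a connected plane graph: V − E + F = 2, so F = 2 − 7 + 9 = 4.

4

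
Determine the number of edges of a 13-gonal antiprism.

52

An antiprism on an n-gon has two n-gon caps and 2n triangles: V = 2·13 = 26, E = 4·13 = 52, F = 2·13 + 2 = 28.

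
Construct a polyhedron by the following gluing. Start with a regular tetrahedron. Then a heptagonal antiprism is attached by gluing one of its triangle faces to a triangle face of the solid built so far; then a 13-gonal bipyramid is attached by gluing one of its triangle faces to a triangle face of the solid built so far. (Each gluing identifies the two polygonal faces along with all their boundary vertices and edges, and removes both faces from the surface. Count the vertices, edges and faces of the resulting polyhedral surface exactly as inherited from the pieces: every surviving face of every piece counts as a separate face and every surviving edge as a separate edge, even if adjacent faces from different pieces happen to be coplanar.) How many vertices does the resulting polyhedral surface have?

A regular tetrahedron: V=4, E=6, F=4.
Attach a heptagonal antiprism (V=14, E=28, F=16) along a 3-gon: merge 3 vertices and 3 edges, delete both glued faces → V=15, E=31, F=18.
Attach a 13-gonal bipyramid (V=15, E=39, F=26) along a 3-gon: merge 3 vertices and 3 edges, delete both glued faces → V=27, E=67, F=42.
Check: V − E + F = 27 − 67 + 42 = 2.

27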